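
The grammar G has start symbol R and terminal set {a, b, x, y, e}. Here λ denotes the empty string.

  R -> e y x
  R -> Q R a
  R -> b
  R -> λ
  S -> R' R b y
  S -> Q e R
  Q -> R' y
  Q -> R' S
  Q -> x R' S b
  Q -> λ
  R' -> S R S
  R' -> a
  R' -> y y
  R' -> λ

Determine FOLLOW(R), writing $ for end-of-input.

{$, a, b, e, x, y}

FIRST(R): from R->e y x we get {e}; from R->Q R a we get {a, b, e, x, y}; from R->b we get {b}; from R->λ we get {λ}. So FIRST(R) = {λ, a, b, e, x, y}.
FIRST(S): from S->R' R b y we get {a, b, e, x, y}; from S->Q e R we get {a, b, e, x, y}. So FIRST(S) = {a, b, e, x, y}.
FIRST(R'): from R'->S R S we get {a, b, e, x, y}; from R'->a we get {a}; from R'->y y we get {y}; from R'->λ we get {λ}. So FIRST(R') = {λ, a, b, e, x, y}.
FIRST(Q): from Q->R' y we get {a, b, e, x, y}; from Q->R' S we get {a, b, e, x, y}; from Q->x R' S b we get {x}; from Q->λ we get {λ}. So FIRST(Q) = {λ, a, b, e, x, y}.
FOLLOW(R) includes $ since R is the start symbol.
FOLLOW(Q): in R->Q R a, Q is followed by R a with FIRST {a, b, e, x, y}; in S->Q e R, Q is followed by e R with FIRST {e}. Thus FOLLOW(Q) = {a, b, e, x, y}.
FOLLOW(R'): in S->R' R b y, R' is followed by R b y with FIRST {a, b, e, x, y}; in Q->R' y, R' is followed by y with FIRST {y}; in Q->R' S, R' is followed by S with FIRST {a, b, e, x, y}; in Q->x R' S b, R' is followed by S b with FIRST {a, b, e, x, y}. Thus FOLLOW(R') = {a, b, e, x, y}.
FOLLOW(S): in Q->R' S, the suffix after S is empty, so FOLLOW(S) ⊇ FOLLOW(Q) = {a, b, e, x, y}; in Q->x R' S b, S is followed by b with FIRST {b}; in R'->S R S (occurrence 1), S is followed by R S with FIRST {a, b, e, x, y}; in R'->S R S (occurrence 2), the suffix after S is empty, so FOLLOW(S) ⊇ FOLLOW(R') = {a, b, e, x, y}. Thus FOLLOW(S) = {a, b, e, x, y}.
FOLLOW(R): in R->Q R a, R is followed by a with FIRST {a}; in S->R' R b y, R is followed by b y with FIRST {b}; in S->Q e R, the suffix after R is empty, so FOLLOW(R) ⊇ FOLLOW(S) = {a, b, e, x, y}; in R'->S R S, R is followed by S with FIRST {a, b, e, x, y}. Thus FOLLOW(R) = {$, a, b, e, x, y}.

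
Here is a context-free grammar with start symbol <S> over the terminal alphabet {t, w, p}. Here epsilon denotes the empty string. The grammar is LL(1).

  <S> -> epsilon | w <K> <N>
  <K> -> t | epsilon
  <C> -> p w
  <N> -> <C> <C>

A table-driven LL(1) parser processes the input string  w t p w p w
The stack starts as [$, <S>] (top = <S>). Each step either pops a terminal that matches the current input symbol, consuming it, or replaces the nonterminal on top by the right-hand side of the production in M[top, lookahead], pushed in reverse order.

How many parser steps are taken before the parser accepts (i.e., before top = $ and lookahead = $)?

      Stack        Input          Action
   1  $ <S>        w t p w p w $  expand <S> -> w <K> <N>
   2  $ <N> <K> w  w t p w p w $  match w
   3  $ <N> <K>    t p w p w $    expand <K> -> t
   4  $ <N> t      t p w p w $    match t
   5  $ <N>        p w p w $      expand <N> -> <C> <C>
   6  $ <C> <C>    p w p w $      expand <C> -> p w
   7  $ <C> w p    p w p w $      match p
   8  $ <C> w      w p w $        match w
   9  $ <C>        p w $          expand <C> -> p w
  10  $ w p        p w $          match p
  11  $ w          w $            match w
Accept reached after 11 steps.

11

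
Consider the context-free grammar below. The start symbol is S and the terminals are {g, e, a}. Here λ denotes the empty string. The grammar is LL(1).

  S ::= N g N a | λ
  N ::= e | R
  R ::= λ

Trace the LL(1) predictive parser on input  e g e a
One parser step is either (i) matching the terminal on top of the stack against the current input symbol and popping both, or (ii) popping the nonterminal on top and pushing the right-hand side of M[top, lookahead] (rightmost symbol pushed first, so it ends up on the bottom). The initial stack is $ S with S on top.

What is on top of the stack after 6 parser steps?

a

     Stack      Input      Action
  1  $ S        e g e a $  expand S ::= N g N a
  2  $ a N g N  e g e a $  expand N ::= e
  3  $ a N g e  e g e a $  match e
  4  $ a N g    g e a $    match g
  5  $ a N      e a $      expand N ::= e
  6  $ a e      e a $      match e
Stack after step 6: $ a (top = a).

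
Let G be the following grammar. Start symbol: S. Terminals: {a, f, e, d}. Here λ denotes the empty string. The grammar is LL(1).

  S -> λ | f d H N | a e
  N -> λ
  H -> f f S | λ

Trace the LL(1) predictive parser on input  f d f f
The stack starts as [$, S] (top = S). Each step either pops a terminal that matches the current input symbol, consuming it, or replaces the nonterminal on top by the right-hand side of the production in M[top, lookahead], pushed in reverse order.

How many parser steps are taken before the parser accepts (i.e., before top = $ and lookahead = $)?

     Stack      Input      Action
  1  $ S        f d f f $  expand S -> f d H N
  2  $ N H d f  f d f f $  match f
  3  $ N H d    d f f $    match d
  4  $ N H      f f $      expand H -> f f S
  5  $ N S f f  f f $      match f
  6  $ N S f    f $        match f
  7  $ N S      $          expand S -> λ
  8  $ N        $          expand N -> λ
Accept reached after 8 steps.

8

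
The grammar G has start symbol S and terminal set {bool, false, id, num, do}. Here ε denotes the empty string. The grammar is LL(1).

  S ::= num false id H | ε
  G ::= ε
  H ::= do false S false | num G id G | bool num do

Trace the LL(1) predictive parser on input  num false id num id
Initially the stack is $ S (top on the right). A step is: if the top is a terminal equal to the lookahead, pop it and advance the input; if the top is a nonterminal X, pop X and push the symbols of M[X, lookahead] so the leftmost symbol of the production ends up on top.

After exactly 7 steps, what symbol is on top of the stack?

step 1: stack=$ S  input=num false id num id $  — expand S ::= num false id H
step 2: stack=$ H id false num  input=num false id num id $  — match num
step 3: stack=$ H id false  input=false id num id $  — match false
step 4: stack=$ H id  input=id num id $  — match id
step 5: stack=$ H  input=num id $  — expand H ::= num G id G
step 6: stack=$ G id G num  input=num id $  — match num
step 7: stack=$ G id G  input=id $  — expand G ::= ε
Stack after step 7: $ G id (top = id).

id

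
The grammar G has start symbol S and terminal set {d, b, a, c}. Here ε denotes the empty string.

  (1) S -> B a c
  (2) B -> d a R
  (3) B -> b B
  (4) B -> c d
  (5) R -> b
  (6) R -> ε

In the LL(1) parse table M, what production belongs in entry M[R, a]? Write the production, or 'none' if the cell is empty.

R -> ε

FIRST(B) = {b, c, d}
FIRST(R) = {ε, b}
FIRST(S) = {b, c, d}  (via B a c)
FOLLOW(S) includes $ since S is the start symbol.
FOLLOW(B): in S->B a c, B is followed by a c with FIRST {a}; in B->b B, the suffix after B is empty (adds nothing new). Thus FOLLOW(B) = {a}.
FOLLOW(R): in B->d a R, the suffix after R is empty, so FOLLOW(R) ⊇ FOLLOW(B) = {a}. Thus FOLLOW(R) = {a}.
For R -> b: FIRST(b) = {b}, so it goes in M[R, t] for t ∈ {b}.
For R -> ε: FIRST(ε) = {ε}, so it goes in M[R, t] for t ∈ {}; since ε ∈ FIRST, also for every t ∈ FOLLOW(R) = {a}.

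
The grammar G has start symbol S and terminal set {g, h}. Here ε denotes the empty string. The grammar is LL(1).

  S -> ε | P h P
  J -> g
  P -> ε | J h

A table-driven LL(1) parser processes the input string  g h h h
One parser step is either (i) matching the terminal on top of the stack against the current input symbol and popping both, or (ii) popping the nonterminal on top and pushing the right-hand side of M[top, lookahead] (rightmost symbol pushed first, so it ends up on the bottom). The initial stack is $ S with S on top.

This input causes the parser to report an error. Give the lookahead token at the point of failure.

h

step 1: stack=$ S  input=g h h h $  — expand S -> P h P
step 2: stack=$ P h P  input=g h h h $  — expand P -> J h
step 3: stack=$ P h h J  input=g h h h $  — expand J -> g
step 4: stack=$ P h h g  input=g h h h $  — match g
step 5: stack=$ P h h  input=h h h $  — match h
step 6: stack=$ P h  input=h h $  — match h
step 7: stack=$ P  input=h $  — expand P -> ε
step 8: stack=$  input=h $  — error: stack empty but input remains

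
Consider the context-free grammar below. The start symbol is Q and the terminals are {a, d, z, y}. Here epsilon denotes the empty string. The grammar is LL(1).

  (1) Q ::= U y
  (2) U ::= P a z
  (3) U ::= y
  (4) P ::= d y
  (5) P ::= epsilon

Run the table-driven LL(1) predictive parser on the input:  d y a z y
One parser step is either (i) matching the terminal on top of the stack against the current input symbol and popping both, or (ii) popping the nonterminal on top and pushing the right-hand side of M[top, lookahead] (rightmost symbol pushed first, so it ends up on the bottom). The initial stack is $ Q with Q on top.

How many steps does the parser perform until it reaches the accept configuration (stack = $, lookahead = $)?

8

     Stack        Input        Action
  1  $ Q          d y a z y $  expand Q ::= U y
  2  $ y U        d y a z y $  expand U ::= P a z
  3  $ y z a P    d y a z y $  expand P ::= d y
  4  $ y z a y d  d y a z y $  match d
  5  $ y z a y    y a z y $    match y
  6  $ y z a      a z y $      match a
  7  $ y z        z y $        match z
  8  $ y          y $          match y
Accept reached after 8 steps.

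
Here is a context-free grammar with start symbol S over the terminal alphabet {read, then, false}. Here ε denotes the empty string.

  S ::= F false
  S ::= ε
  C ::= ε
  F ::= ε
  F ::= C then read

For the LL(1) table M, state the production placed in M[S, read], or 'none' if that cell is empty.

none

FIRST(C) = {ε}
FIRST(F) = {ε, then}  (via C then read)
FIRST(S) = {ε, false, then}  (via F false)
FOLLOW(S) includes $ since S is the start symbol.
FOLLOW(S): S appears on no right-hand side. Thus FOLLOW(S) = {$}.
For S ::= F false: FIRST(F false) = {false, then}, so it goes in M[S, t] for t ∈ {false, then}.
For S ::= ε: FIRST(ε) = {ε}, so it goes in M[S, t] for t ∈ {}; since ε ∈ FIRST, also for every t ∈ FOLLOW(S) = {$}.
None of these place a production in M[S, read].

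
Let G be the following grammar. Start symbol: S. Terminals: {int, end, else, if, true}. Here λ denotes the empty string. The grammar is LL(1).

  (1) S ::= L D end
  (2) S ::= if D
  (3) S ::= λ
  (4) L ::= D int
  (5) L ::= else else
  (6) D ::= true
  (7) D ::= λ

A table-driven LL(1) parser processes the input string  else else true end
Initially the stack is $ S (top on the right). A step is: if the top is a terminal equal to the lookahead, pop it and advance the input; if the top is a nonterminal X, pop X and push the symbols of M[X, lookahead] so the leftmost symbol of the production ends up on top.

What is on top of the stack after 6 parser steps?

end

     Stack              Input                 Action
  1  $ S                else else true end $  expand S ::= L D end
  2  $ end D L          else else true end $  expand L ::= else else
  3  $ end D else else  else else true end $  match else
  4  $ end D else       else true end $       match else
  5  $ end D            true end $            expand D ::= true
  6  $ end true         true end $            match true
Stack after step 6: $ end (top = end).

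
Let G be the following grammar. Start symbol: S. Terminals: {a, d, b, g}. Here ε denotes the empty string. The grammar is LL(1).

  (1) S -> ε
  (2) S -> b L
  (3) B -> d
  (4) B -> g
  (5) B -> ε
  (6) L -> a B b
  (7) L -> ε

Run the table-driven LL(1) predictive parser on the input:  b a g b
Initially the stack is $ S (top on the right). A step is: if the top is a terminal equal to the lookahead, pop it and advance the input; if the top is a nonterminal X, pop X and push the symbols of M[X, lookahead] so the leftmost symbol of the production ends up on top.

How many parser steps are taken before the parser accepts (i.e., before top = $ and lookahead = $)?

7

     Stack    Input      Action
  1  $ S      b a g b $  expand S -> b L
  2  $ L b    b a g b $  match b
  3  $ L      a g b $    expand L -> a B b
  4  $ b B a  a g b $    match a
  5  $ b B    g b $      expand B -> g
  6  $ b g    g b $      match g
  7  $ b      b $        match b
Accept reached after 7 steps.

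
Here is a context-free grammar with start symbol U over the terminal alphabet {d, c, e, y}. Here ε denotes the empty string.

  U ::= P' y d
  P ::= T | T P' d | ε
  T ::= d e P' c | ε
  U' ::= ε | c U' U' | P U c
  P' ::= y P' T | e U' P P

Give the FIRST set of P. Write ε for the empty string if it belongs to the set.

{ε, d, e, y}

FIRST(T) = {ε, d}
FIRST(P') = {e, y}
FIRST(U) = {e, y}  (via P' y d)
FIRST(P) = {ε, d, e, y}  (via T, T P' d)
FIRST(U') = {ε, c, d, e, y}  (via P U c)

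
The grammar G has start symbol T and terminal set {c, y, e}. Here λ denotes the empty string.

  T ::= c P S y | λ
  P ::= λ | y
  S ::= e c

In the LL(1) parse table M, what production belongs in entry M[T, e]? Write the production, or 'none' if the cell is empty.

none

FIRST(T): from T::=c P S y we get {c}; from T::=λ we get {λ}. So FIRST(T) = {λ, c}.
FIRST(P): from P::=λ we get {λ}; from P::=y we get {y}. So FIRST(P) = {λ, y}.
FIRST(S): from S::=e c we get {e}. So FIRST(S) = {e}.
FOLLOW(T) includes $ since T is the start symbol.
FOLLOW(T): T appears on no right-hand side. Thus FOLLOW(T) = {$}.
For T ::= c P S y: FIRST(c P S y) = {c}, so it goes in M[T, t] for t ∈ {c}.
For T ::= λ: FIRST(λ) = {λ}, so it goes in M[T, t] for t ∈ {}; since λ ∈ FIRST, also for every t ∈ FOLLOW(T) = {$}.
None of these place a production in M[T, e].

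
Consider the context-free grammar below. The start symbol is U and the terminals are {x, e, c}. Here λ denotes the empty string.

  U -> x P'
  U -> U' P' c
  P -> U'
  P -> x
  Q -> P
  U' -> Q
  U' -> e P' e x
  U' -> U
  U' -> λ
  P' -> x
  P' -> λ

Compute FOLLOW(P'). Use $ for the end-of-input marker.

{$, c, e, x}

FIRST(P'): from P'->x we get {x}; from P'->λ we get {λ}. So FIRST(P') = {λ, x}.
FIRST(U): from U->x P' we get {x}; from U->U' P' c we get {c, e, x}. So FIRST(U) = {c, e, x}.
FIRST(P): from P->U' we get {λ, c, e, x}; from P->x we get {x}. So FIRST(P) = {λ, c, e, x}.
FIRST(Q): from Q->P we get {λ, c, e, x}. So FIRST(Q) = {λ, c, e, x}.
FIRST(U'): from U'->Q we get {λ, c, e, x}; from U'->e P' e x we get {e}; from U'->U we get {c, e, x}; from U'->λ we get {λ}. So FIRST(U') = {λ, c, e, x}.
FOLLOW(U) includes $ since U is the start symbol.
FOLLOW(U): in U'->U, the suffix after U is empty, so FOLLOW(U) ⊇ FOLLOW(U') = {c, x}. Thus FOLLOW(U) = {$, c, x}.
FOLLOW(P'): in U->x P', the suffix after P' is empty, so FOLLOW(P') ⊇ FOLLOW(U) = {$, c, x}; in U->U' P' c, P' is followed by c with FIRST {c}; in U'->e P' e x, P' is followed by e x with FIRST {e}. Thus FOLLOW(P') = {$, c, e, x}.
FOLLOW(P): in Q->P, the suffix after P is empty, so FOLLOW(P) ⊇ FOLLOW(Q) = {c, x}. Thus FOLLOW(P) = {c, x}.
FOLLOW(U'): in U->U' P' c, U' is followed by P' c with FIRST {c, x}; in P->U', the suffix after U' is empty, so FOLLOW(U') ⊇ FOLLOW(P) = {c, x}. Thus FOLLOW(U') = {c, x}.
FOLLOW(Q): in U'->Q, the suffix after Q is empty, so FOLLOW(Q) ⊇ FOLLOW(U') = {c, x}. Thus FOLLOW(Q) = {c, x}.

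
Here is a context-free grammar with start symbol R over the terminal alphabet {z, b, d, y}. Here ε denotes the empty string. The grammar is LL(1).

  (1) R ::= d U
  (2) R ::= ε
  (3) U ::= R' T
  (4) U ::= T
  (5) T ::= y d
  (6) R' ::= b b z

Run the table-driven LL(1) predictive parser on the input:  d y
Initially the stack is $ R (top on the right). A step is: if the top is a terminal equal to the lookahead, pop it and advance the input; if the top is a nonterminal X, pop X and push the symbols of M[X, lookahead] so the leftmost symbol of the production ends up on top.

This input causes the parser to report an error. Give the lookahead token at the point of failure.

     Stack  Input  Action
  1  $ R    d y $  expand R ::= d U
  2  $ U d  d y $  match d
  3  $ U    y $    expand U ::= T
  4  $ T    y $    expand T ::= y d
  5  $ d y  y $    match y
  6  $ d    $      error: top is terminal d but lookahead is $

$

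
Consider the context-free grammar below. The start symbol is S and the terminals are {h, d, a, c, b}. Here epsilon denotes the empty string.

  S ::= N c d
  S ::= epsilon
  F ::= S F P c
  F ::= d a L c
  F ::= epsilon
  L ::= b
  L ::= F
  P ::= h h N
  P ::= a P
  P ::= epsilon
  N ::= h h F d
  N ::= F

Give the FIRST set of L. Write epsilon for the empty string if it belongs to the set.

FIRST(P) = {epsilon, a, h}
FIRST(S) = {epsilon, a, c, d, h}  (via N c d)
FIRST(F) = {epsilon, a, c, d, h}  (via S F P c)
FIRST(L) = {epsilon, a, b, c, d, h}  (via F)
FIRST(N) = {epsilon, a, c, d, h}  (via F)

{epsilon, a, b, c, d, h}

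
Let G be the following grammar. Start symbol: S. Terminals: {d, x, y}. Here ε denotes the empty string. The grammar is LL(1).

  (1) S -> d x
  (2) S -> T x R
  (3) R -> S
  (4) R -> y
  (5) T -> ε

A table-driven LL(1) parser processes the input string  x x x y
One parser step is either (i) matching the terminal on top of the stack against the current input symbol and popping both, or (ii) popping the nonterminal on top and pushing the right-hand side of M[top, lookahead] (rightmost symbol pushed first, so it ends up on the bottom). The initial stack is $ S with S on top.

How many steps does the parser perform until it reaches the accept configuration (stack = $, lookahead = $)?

      Stack    Input      Action
   1  $ S      x x x y $  expand S -> T x R
   2  $ R x T  x x x y $  expand T -> ε
   3  $ R x    x x x y $  match x
   4  $ R      x x y $    expand R -> S
   5  $ S      x x y $    expand S -> T x R
   6  $ R x T  x x y $    expand T -> ε
   7  $ R x    x x y $    match x
   8  $ R      x y $      expand R -> S
   9  $ S      x y $      expand S -> T x R
  10  $ R x T  x y $      expand T -> ε
  11  $ R x    x y $      match x
  12  $ R      y $        expand R -> y
  13  $ y      y $        match y
Accept reached after 13 steps.

13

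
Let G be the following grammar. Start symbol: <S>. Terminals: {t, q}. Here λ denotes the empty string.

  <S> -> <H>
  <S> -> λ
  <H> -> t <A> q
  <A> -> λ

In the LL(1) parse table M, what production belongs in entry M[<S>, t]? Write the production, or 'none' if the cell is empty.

<S> -> <H>

FIRST(<H>) = {t}
FIRST(<A>) = {λ}
FIRST(<S>) = {λ, t}  (via <H>)
FOLLOW(<S>) includes $ since <S> is the start symbol.
FOLLOW(<S>): <S> appears on no right-hand side. Thus FOLLOW(<S>) = {$}.
For <S> -> <H>: FIRST(<H>) = {t}, so it goes in M[<S>, t] for t ∈ {t}.
For <S> -> λ: FIRST(λ) = {λ}, so it goes in M[<S>, t] for t ∈ {}; since λ ∈ FIRST, also for every t ∈ FOLLOW(<S>) = {$}.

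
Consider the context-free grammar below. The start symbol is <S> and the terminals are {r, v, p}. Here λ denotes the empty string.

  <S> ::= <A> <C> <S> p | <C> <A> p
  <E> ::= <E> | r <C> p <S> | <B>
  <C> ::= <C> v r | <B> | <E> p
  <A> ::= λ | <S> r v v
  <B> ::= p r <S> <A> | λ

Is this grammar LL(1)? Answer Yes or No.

No

FIRST(<S>) = {p, r, v}
FIRST(<E>) = {λ, p, r}
FIRST(<C>) = {λ, p, r, v}
FIRST(<A>) = {λ, p, r, v}
FIRST(<B>) = {λ, p}
FOLLOW(<S>) = {$, p, r, v}
FOLLOW(<E>) = {p}
FOLLOW(<C>) = {p, r, v}
FOLLOW(<A>) = {p, r, v}
FOLLOW(<B>) = {p, r, v}
Cell M[<A>, p] receives both <A> ::= λ and <A> ::= <S> r v v — the grammar is not LL(1).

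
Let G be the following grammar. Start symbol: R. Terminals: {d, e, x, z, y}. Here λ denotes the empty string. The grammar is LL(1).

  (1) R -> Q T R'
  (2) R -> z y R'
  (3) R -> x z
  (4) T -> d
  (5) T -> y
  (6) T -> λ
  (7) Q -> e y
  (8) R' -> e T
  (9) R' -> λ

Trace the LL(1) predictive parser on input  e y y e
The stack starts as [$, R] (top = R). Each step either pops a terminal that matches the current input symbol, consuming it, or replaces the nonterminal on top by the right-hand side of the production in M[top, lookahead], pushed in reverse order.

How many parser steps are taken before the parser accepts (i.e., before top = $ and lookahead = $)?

9

     Stack       Input      Action
  1  $ R         e y y e $  expand R -> Q T R'
  2  $ R' T Q    e y y e $  expand Q -> e y
  3  $ R' T y e  e y y e $  match e
  4  $ R' T y    y y e $    match y
  5  $ R' T      y e $      expand T -> y
  6  $ R' y      y e $      match y
  7  $ R'        e $        expand R' -> e T
  8  $ T e       e $        match e
  9  $ T         $          expand T -> λ
Accept reached after 9 steps.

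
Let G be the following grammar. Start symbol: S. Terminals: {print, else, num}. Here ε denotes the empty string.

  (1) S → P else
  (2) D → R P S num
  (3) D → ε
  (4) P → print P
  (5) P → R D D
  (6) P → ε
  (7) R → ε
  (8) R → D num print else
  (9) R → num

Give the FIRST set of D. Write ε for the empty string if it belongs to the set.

{ε, else, num, print}

FIRST(S): from S→P else we get {else, num, print}. So FIRST(S) = {else, num, print}.
FIRST(D): from D→R P S num we get {else, num, print}; from D→ε we get {ε}. So FIRST(D) = {ε, else, num, print}.
FIRST(R): from R→ε we get {ε}; from R→D num print else we get {else, num, print}; from R→num we get {num}. So FIRST(R) = {ε, else, num, print}.
FIRST(P): from P→print P we get {print}; from P→R D D we get {ε, else, num, print}; from P→ε we get {ε}. So FIRST(P) = {ε, else, num, print}.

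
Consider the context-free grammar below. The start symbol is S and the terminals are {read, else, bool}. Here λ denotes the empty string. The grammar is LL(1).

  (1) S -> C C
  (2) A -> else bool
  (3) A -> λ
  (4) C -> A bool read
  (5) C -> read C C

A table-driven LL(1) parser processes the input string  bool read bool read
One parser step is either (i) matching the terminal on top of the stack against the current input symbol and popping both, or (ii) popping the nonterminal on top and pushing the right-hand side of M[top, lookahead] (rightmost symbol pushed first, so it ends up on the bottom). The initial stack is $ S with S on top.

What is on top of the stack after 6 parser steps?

     Stack            Input                  Action
  1  $ S              bool read bool read $  expand S -> C C
  2  $ C C            bool read bool read $  expand C -> A bool read
  3  $ C read bool A  bool read bool read $  expand A -> λ
  4  $ C read bool    bool read bool read $  match bool
  5  $ C read         read bool read $       match read
  6  $ C              bool read $            expand C -> A bool read
Stack after step 6: $ read bool A (top = A).

A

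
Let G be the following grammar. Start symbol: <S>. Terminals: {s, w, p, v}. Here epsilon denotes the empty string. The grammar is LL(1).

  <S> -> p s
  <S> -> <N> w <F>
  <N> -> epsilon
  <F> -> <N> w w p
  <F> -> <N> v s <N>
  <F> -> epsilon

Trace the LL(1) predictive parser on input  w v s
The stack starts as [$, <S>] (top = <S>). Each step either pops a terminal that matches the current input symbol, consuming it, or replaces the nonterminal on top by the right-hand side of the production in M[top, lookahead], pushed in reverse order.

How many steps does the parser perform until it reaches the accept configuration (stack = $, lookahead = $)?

8

     Stack          Input    Action
  1  $ <S>          w v s $  expand <S> -> <N> w <F>
  2  $ <F> w <N>    w v s $  expand <N> -> epsilon
  3  $ <F> w        w v s $  match w
  4  $ <F>          v s $    expand <F> -> <N> v s <N>
  5  $ <N> s v <N>  v s $    expand <N> -> epsilon
  6  $ <N> s v      v s $    match v
  7  $ <N> s        s $      match s
  8  $ <N>          $        expand <N> -> epsilon
Accept reached after 8 steps.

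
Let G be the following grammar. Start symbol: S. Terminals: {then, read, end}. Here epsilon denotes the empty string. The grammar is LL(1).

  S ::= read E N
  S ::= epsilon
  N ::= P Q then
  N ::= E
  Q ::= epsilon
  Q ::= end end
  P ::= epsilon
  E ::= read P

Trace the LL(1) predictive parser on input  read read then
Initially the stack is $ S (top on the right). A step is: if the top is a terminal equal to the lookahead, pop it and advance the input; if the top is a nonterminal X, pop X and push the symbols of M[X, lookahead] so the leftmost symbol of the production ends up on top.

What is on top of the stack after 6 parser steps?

P

step 1: stack=$ S  input=read read then $  — expand S ::= read E N
step 2: stack=$ N E read  input=read read then $  — match read
step 3: stack=$ N E  input=read then $  — expand E ::= read P
step 4: stack=$ N P read  input=read then $  — match read
step 5: stack=$ N P  input=then $  — expand P ::= epsilon
step 6: stack=$ N  input=then $  — expand N ::= P Q then
Stack after step 6: $ then Q P (top = P).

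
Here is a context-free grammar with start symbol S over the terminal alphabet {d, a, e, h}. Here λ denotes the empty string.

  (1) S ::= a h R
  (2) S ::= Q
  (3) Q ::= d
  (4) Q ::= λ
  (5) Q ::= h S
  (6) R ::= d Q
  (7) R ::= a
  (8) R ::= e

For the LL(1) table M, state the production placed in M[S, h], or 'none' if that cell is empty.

FIRST(Q): from Q::=d we get {d}; from Q::=λ we get {λ}; from Q::=h S we get {h}. So FIRST(Q) = {λ, d, h}.
FIRST(R): from R::=d Q we get {d}; from R::=a we get {a}; from R::=e we get {e}. So FIRST(R) = {a, d, e}.
FIRST(S): from S::=a h R we get {a}; from S::=Q we get {λ, d, h}. So FIRST(S) = {λ, a, d, h}.
FOLLOW(S) includes $ since S is the start symbol.
FOLLOW(S): in Q::=h S, the suffix after S is empty, so FOLLOW(S) ⊇ FOLLOW(Q) = {$}. Thus FOLLOW(S) = {$}.
FOLLOW(Q): in S::=Q, the suffix after Q is empty, so FOLLOW(Q) ⊇ FOLLOW(S) = {$}; in R::=d Q, the suffix after Q is empty, so FOLLOW(Q) ⊇ FOLLOW(R) = {$}. Thus FOLLOW(Q) = {$}.
For S ::= a h R: FIRST(a h R) = {a}, so it goes in M[S, t] for t ∈ {a}.
For S ::= Q: FIRST(Q) = {λ, d, h}, so it goes in M[S, t] for t ∈ {d, h}; since λ ∈ FIRST, also for every t ∈ FOLLOW(S) = {$}.

S ::= Q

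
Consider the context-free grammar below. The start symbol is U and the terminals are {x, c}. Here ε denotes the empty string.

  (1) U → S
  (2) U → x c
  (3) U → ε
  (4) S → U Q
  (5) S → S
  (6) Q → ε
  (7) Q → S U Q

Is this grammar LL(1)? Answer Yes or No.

No

FIRST(U) = {ε, x}
FIRST(S) = {ε, x}
FIRST(Q) = {ε, x}
FOLLOW(U) = {$, x}
FOLLOW(S) = {$, x}
FOLLOW(Q) = {$, x}
Cell M[Q, $] receives both Q → ε and Q → S U Q — the grammar is not LL(1).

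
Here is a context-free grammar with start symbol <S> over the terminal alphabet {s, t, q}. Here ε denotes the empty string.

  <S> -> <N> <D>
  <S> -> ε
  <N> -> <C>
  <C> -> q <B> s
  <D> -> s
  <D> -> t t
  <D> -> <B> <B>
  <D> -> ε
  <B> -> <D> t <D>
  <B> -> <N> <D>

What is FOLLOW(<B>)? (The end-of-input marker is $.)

{$, q, s, t}

FIRST(<C>) = {q}
FIRST(<N>) = {q}  (via <C>)
FIRST(<S>) = {ε, q}  (via <N> <D>)
FIRST(<D>) = {ε, q, s, t}  (via <B> <B>)
FIRST(<B>) = {q, s, t}  (via <D> t <D>, <N> <D>)
FOLLOW(<S>) includes $ since <S> is the start symbol.
FOLLOW(<S>): <S> appears on no right-hand side. Thus FOLLOW(<S>) = {$}.
FOLLOW(<N>): in <S>-><N> <D>, <N> is followed by <D> with FIRST {ε, q, s, t}; in <S>-><N> <D>, the suffix after <N> is nullable, so FOLLOW(<N>) ⊇ FOLLOW(<S>) = {$}; in <B>-><N> <D>, <N> is followed by <D> with FIRST {ε, q, s, t}; in <B>-><N> <D>, the suffix after <N> is nullable, so FOLLOW(<N>) ⊇ FOLLOW(<B>) = {$, q, s, t}. Thus FOLLOW(<N>) = {$, q, s, t}.
FOLLOW(<C>): in <N>-><C>, the suffix after <C> is empty, so FOLLOW(<C>) ⊇ FOLLOW(<N>) = {$, q, s, t}. Thus FOLLOW(<C>) = {$, q, s, t}.
FOLLOW(<D>): in <S>-><N> <D>, the suffix after <D> is empty, so FOLLOW(<D>) ⊇ FOLLOW(<S>) = {$}; in <B>-><D> t <D> (occurrence 1), <D> is followed by t <D> with FIRST {t}; in <B>-><D> t <D> (occurrence 2), the suffix after <D> is empty, so FOLLOW(<D>) ⊇ FOLLOW(<B>) = {$, q, s, t}; in <B>-><N> <D>, the suffix after <D> is empty, so FOLLOW(<D>) ⊇ FOLLOW(<B>) = {$, q, s, t}. Thus FOLLOW(<D>) = {$, q, s, t}.
FOLLOW(<B>): in <C>->q <B> s, <B> is followed by s with FIRST {s}; in <D>-><B> <B> (occurrence 1), <B> is followed by <B> with FIRST {q, s, t}; in <D>-><B> <B> (occurrence 2), the suffix after <B> is empty, so FOLLOW(<B>) ⊇ FOLLOW(<D>) = {$, q, s, t}. Thus FOLLOW(<B>) = {$, q, s, t}.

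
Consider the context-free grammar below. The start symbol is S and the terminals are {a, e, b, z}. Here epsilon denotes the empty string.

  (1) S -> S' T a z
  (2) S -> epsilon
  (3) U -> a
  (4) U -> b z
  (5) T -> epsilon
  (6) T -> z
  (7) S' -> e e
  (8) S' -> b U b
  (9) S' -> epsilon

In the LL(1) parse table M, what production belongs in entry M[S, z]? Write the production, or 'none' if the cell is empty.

S -> S' T a z

FIRST(U) = {a, b}
FIRST(T) = {epsilon, z}
FIRST(S') = {epsilon, b, e}
FIRST(S) = {epsilon, a, b, e, z}  (via S' T a z)
FOLLOW(S) includes $ since S is the start symbol.
FOLLOW(S): S appears on no right-hand side. Thus FOLLOW(S) = {$}.
For S -> S' T a z: FIRST(S' T a z) = {a, b, e, z}, so it goes in M[S, t] for t ∈ {a, b, e, z}.
For S -> epsilon: FIRST(epsilon) = {epsilon}, so it goes in M[S, t] for t ∈ {}; since epsilon ∈ FIRST, also for every t ∈ FOLLOW(S) = {$}.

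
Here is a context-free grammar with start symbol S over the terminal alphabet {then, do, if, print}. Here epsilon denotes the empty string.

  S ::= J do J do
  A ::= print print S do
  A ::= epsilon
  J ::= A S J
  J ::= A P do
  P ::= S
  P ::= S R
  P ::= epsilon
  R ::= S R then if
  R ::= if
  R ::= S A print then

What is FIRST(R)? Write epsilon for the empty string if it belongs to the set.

{do, if, print}

FIRST(A): from A::=print print S do we get {print}; from A::=epsilon we get {epsilon}. So FIRST(A) = {epsilon, print}.
FIRST(S): from S::=J do J do we get {do, print}. So FIRST(S) = {do, print}.
FIRST(P): from P::=S we get {do, print}; from P::=S R we get {do, print}; from P::=epsilon we get {epsilon}. So FIRST(P) = {epsilon, do, print}.
FIRST(R): from R::=S R then if we get {do, print}; from R::=if we get {if}; from R::=S A print then we get {do, print}. So FIRST(R) = {do, if, print}.
FIRST(J): from J::=A S J we get {do, print}; from J::=A P do we get {do, print}. So FIRST(J) = {do, print}.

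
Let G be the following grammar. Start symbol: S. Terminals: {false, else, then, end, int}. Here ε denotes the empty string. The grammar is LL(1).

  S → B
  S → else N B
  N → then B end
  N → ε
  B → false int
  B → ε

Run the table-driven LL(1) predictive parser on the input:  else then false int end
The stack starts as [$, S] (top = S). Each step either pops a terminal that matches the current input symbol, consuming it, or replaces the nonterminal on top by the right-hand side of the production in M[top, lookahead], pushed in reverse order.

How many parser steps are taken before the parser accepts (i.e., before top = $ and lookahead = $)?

9

     Stack              Input                      Action
  1  $ S                else then false int end $  expand S → else N B
  2  $ B N else         else then false int end $  match else
  3  $ B N              then false int end $       expand N → then B end
  4  $ B end B then     then false int end $       match then
  5  $ B end B          false int end $            expand B → false int
  6  $ B end int false  false int end $            match false
  7  $ B end int        int end $                  match int
  8  $ B end            end $                      match end
  9  $ B                $                          expand B → ε
Accept reached after 9 steps.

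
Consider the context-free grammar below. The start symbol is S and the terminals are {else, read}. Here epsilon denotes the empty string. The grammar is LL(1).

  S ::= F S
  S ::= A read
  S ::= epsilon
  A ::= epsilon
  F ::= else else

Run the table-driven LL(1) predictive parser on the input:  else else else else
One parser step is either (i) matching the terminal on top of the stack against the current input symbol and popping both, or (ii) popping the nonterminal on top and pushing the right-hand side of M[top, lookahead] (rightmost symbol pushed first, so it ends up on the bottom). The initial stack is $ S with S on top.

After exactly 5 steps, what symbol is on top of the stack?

F

     Stack          Input                  Action
  1  $ S            else else else else $  expand S ::= F S
  2  $ S F          else else else else $  expand F ::= else else
  3  $ S else else  else else else else $  match else
  4  $ S else       else else else $       match else
  5  $ S            else else $            expand S ::= F S
Stack after step 5: $ S F (top = F).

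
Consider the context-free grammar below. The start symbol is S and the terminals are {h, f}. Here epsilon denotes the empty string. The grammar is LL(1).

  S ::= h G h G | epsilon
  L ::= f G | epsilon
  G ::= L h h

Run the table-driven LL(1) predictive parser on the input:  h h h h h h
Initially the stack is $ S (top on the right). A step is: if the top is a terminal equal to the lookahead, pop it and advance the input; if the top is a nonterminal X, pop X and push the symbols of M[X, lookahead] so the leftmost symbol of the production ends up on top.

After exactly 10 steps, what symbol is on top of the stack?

      Stack        Input          Action
   1  $ S          h h h h h h $  expand S ::= h G h G
   2  $ G h G h    h h h h h h $  match h
   3  $ G h G      h h h h h $    expand G ::= L h h
   4  $ G h h h L  h h h h h $    expand L ::= epsilon
   5  $ G h h h    h h h h h $    match h
   6  $ G h h      h h h h $      match h
   7  $ G h        h h h $        match h
   8  $ G          h h $          expand G ::= L h h
   9  $ h h L      h h $          expand L ::= epsilon
  10  $ h h        h h $          match h
Stack after step 10: $ h (top = h).

h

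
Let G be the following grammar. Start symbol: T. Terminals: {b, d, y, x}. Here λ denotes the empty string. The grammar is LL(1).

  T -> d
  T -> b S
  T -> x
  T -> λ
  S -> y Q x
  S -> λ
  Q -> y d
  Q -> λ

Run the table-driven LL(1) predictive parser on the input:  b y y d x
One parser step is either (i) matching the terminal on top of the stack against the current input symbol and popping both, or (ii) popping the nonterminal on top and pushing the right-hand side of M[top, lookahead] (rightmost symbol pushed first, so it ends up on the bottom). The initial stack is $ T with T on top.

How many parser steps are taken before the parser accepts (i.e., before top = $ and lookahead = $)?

     Stack    Input        Action
  1  $ T      b y y d x $  expand T -> b S
  2  $ S b    b y y d x $  match b
  3  $ S      y y d x $    expand S -> y Q x
  4  $ x Q y  y y d x $    match y
  5  $ x Q    y d x $      expand Q -> y d
  6  $ x d y  y d x $      match y
  7  $ x d    d x $        match d
  8  $ x      x $          match x
Accept reached after 8 steps.

8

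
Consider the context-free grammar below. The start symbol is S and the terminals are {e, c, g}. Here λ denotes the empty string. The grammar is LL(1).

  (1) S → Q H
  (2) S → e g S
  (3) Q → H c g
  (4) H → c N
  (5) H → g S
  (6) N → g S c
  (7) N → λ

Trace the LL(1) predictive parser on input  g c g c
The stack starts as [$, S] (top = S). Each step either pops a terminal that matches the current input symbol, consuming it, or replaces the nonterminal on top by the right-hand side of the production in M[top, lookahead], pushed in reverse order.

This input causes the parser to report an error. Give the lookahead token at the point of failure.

      Stack                      Input      Action
   1  $ S                        g c g c $  expand S → Q H
   2  $ H Q                      g c g c $  expand Q → H c g
   3  $ H g c H                  g c g c $  expand H → g S
   4  $ H g c S g                g c g c $  match g
   5  $ H g c S                  c g c $    expand S → Q H
   6  $ H g c H Q                c g c $    expand Q → H c g
   7  $ H g c H g c H            c g c $    expand H → c N
   8  $ H g c H g c N c          c g c $    match c
   9  $ H g c H g c N            g c $      expand N → g S c
  10  $ H g c H g c c S g        g c $      match g
  11  $ H g c H g c c S          c $        expand S → Q H
  12  $ H g c H g c c H Q        c $        expand Q → H c g
  13  $ H g c H g c c H g c H    c $        expand H → c N
  14  $ H g c H g c c H g c N c  c $        match c
  15  $ H g c H g c c H g c N    $          expand N → λ
  16  $ H g c H g c c H g c      $          error: top is terminal c but lookahead is $

$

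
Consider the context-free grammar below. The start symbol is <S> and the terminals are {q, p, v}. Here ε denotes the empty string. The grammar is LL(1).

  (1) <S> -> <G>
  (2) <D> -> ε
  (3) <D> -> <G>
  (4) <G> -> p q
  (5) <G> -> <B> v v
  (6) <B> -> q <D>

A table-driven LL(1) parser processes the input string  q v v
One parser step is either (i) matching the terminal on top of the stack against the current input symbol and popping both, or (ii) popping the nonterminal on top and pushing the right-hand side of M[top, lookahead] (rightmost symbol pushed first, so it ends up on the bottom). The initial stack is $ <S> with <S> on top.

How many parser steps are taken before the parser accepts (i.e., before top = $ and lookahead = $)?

     Stack        Input    Action
  1  $ <S>        q v v $  expand <S> -> <G>
  2  $ <G>        q v v $  expand <G> -> <B> v v
  3  $ v v <B>    q v v $  expand <B> -> q <D>
  4  $ v v <D> q  q v v $  match q
  5  $ v v <D>    v v $    expand <D> -> ε
  6  $ v v        v v $    match v
  7  $ v          v $      match v
Accept reached after 7 steps.

7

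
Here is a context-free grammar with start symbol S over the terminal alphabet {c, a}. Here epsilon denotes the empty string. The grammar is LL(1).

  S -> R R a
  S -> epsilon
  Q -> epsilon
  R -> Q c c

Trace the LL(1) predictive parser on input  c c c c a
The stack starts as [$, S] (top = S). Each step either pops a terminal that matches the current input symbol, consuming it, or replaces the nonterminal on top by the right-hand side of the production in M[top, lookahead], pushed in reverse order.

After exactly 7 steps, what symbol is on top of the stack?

c

step 1: stack=$ S  input=c c c c a $  — expand S -> R R a
step 2: stack=$ a R R  input=c c c c a $  — expand R -> Q c c
step 3: stack=$ a R c c Q  input=c c c c a $  — expand Q -> epsilon
step 4: stack=$ a R c c  input=c c c c a $  — match c
step 5: stack=$ a R c  input=c c c a $  — match c
step 6: stack=$ a R  input=c c a $  — expand R -> Q c c
step 7: stack=$ a c c Q  input=c c a $  — expand Q -> epsilon
Stack after step 7: $ a c c (top = c).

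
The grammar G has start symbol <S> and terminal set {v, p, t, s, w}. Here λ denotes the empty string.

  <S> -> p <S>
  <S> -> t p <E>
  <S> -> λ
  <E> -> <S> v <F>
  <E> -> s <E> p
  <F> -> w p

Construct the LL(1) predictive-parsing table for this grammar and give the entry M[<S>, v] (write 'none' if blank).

FIRST(<S>) = {λ, p, t}
FIRST(<F>) = {w}
FIRST(<E>) = {p, s, t, v}  (via <S> v <F>)
FOLLOW(<S>) includes $ since <S> is the start symbol.
FOLLOW(<S>): in <S>->p <S>, the suffix after <S> is empty (adds nothing new); in <E>-><S> v <F>, <S> is followed by v <F> with FIRST {v}. Thus FOLLOW(<S>) = {$, v}.
For <S> -> p <S>: FIRST(p <S>) = {p}, so it goes in M[<S>, t] for t ∈ {p}.
For <S> -> t p <E>: FIRST(t p <E>) = {t}, so it goes in M[<S>, t] for t ∈ {t}.
For <S> -> λ: FIRST(λ) = {λ}, so it goes in M[<S>, t] for t ∈ {}; since λ ∈ FIRST, also for every t ∈ FOLLOW(<S>) = {$, v}.

<S> -> λ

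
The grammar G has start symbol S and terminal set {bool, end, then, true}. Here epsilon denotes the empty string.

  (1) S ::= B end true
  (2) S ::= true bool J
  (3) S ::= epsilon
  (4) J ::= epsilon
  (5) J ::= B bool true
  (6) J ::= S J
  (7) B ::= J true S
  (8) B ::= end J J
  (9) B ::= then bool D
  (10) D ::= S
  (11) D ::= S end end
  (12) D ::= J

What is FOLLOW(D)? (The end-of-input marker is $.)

FIRST(S): from S::=B end true we get {end, then, true}; from S::=true bool J we get {true}; from S::=epsilon we get {epsilon}. So FIRST(S) = {epsilon, end, then, true}.
FIRST(J): from J::=epsilon we get {epsilon}; from J::=B bool true we get {end, then, true}; from J::=S J we get {epsilon, end, then, true}. So FIRST(J) = {epsilon, end, then, true}.
FIRST(B): from B::=J true S we get {end, then, true}; from B::=end J J we get {end}; from B::=then bool D we get {then}. So FIRST(B) = {end, then, true}.
FIRST(D): from D::=S we get {epsilon, end, then, true}; from D::=S end end we get {end, then, true}; from D::=J we get {epsilon, end, then, true}. So FIRST(D) = {epsilon, end, then, true}.
FOLLOW(S) includes $ since S is the start symbol.
FOLLOW(B): in S::=B end true, B is followed by end true with FIRST {end}; in J::=B bool true, B is followed by bool true with FIRST {bool}. Thus FOLLOW(B) = {bool, end}.
FOLLOW(D): in B::=then bool D, the suffix after D is empty, so FOLLOW(D) ⊇ FOLLOW(B) = {bool, end}. Thus FOLLOW(D) = {bool, end}.
FOLLOW(S): in J::=S J, S is followed by J with FIRST {epsilon, end, then, true}; in J::=S J, the suffix after S is nullable, so FOLLOW(S) ⊇ FOLLOW(J) = {$, bool, end, then, true}; in B::=J true S, the suffix after S is empty, so FOLLOW(S) ⊇ FOLLOW(B) = {bool, end}; in D::=S, the suffix after S is empty, so FOLLOW(S) ⊇ FOLLOW(D) = {bool, end}; in D::=S end end, S is followed by end end with FIRST {end}. Thus FOLLOW(S) = {$, bool, end, then, true}.
FOLLOW(J): in S::=true bool J, the suffix after J is empty, so FOLLOW(J) ⊇ FOLLOW(S) = {$, bool, end, then, true}; in J::=S J, the suffix after J is empty (adds nothing new); in B::=J true S, J is followed by true S with FIRST {true}; in B::=end J J (occurrence 1), J is followed by J with FIRST {epsilon, end, then, true}; in B::=end J J (occurrence 1), the suffix after J is nullable, so FOLLOW(J) ⊇ FOLLOW(B) = {bool, end}; in B::=end J J (occurrence 2), the suffix after J is empty, so FOLLOW(J) ⊇ FOLLOW(B) = {bool, end}; in D::=J, the suffix after J is empty, so FOLLOW(J) ⊇ FOLLOW(D) = {bool, end}. Thus FOLLOW(J) = {$, bool, end, then, true}.

{bool, end}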